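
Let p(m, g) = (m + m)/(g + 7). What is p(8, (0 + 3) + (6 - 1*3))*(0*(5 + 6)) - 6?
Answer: -6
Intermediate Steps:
p(m, g) = 2*m/(7 + g) (p(m, g) = (2*m)/(7 + g) = 2*m/(7 + g))
p(8, (0 + 3) + (6 - 1*3))*(0*(5 + 6)) - 6 = (2*8/(7 + ((0 + 3) + (6 - 1*3))))*(0*(5 + 6)) - 6 = (2*8/(7 + (3 + (6 - 3))))*(0*11) - 6 = (2*8/(7 + (3 + 3)))*0 - 6 = (2*8/(7 + 6))*0 - 6 = (2*8/13)*0 - 6 = (2*8*(1/13))*0 - 6 = (16/13)*0 - 6 = 0 - 6 = -6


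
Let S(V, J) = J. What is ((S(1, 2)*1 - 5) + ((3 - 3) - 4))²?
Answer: 49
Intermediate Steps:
((S(1, 2)*1 - 5) + ((3 - 3) - 4))² = ((2*1 - 5) + ((3 - 3) - 4))² = ((2 - 5) + (0 - 4))² = (-3 - 4)² = (-7)² = 49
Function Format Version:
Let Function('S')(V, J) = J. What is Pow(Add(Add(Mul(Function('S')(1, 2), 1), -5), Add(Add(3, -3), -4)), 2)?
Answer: 49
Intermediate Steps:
Pow(Add(Add(Mul(Function('S')(1, 2), 1), -5), Add(Add(3, -3), -4)), 2) = Pow(Add(Add(Mul(2, 1), -5), Add(Add(3, -3), -4)), 2) = Pow(Add(Add(2, -5), Add(0, -4)), 2) = Pow(Add(-3, -4), 2) = Pow(-7, 2) = 49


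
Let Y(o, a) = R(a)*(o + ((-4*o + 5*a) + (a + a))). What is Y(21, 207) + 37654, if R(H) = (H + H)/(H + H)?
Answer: 39040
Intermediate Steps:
R(H) = 1 (R(H) = (2*H)/((2*H)) = (2*H)*(1/(2*H)) = 1)
Y(o, a) = -3*o + 7*a (Y(o, a) = 1*(o + ((-4*o + 5*a) + (a + a))) = 1*(o + ((-4*o + 5*a) + 2*a)) = 1*(o + (-4*o + 7*a)) = 1*(-3*o + 7*a) = -3*o + 7*a)
Y(21, 207) + 37654 = (-3*21 + 7*207) + 37654 = (-63 + 1449) + 37654 = 1386 + 37654 = 39040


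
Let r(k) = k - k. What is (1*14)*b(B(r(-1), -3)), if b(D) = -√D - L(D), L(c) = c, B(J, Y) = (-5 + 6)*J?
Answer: 0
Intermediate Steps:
r(k) = 0
B(J, Y) = J (B(J, Y) = 1*J = J)
b(D) = -D - √D (b(D) = -√D - D = -D - √D)
(1*14)*b(B(r(-1), -3)) = (1*14)*(-1*0 - √0) = 14*(0 - 1*0) = 14*(0 + 0) = 14*0 = 0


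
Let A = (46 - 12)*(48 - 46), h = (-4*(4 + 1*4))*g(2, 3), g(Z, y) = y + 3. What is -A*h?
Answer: 13056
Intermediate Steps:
g(Z, y) = 3 + y
h = -192 (h = (-4*(4 + 1*4))*(3 + 3) = -4*(4 + 4)*6 = -4*8*6 = -32*6 = -192)
A = 68 (A = 34*2 = 68)
-A*h = -68*(-192) = -1*(-13056) = 13056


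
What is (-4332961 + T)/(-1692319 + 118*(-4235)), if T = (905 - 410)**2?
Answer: 4087936/2192049 ≈ 1.8649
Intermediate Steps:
T = 245025 (T = 495**2 = 245025)
(-4332961 + T)/(-1692319 + 118*(-4235)) = (-4332961 + 245025)/(-1692319 + 118*(-4235)) = -4087936/(-1692319 - 499730) = -4087936/(-2192049) = -4087936*(-1/2192049) = 4087936/2192049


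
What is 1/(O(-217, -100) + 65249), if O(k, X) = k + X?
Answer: 1/64932 ≈ 1.5401e-5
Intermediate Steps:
O(k, X) = X + k
1/(O(-217, -100) + 65249) = 1/((-100 - 217) + 65249) = 1/(-317 + 65249) = 1/64932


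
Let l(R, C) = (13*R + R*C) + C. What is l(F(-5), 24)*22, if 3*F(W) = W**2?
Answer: 21934/3 ≈ 7311.3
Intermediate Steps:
F(W) = W**2/3
l(R, C) = C + 13*R + C*R (l(R, C) = (13*R + C*R) + C = C + 13*R + C*R)
l(F(-5), 24)*22 = (24 + 13*((1/3)*(-5)**2) + 24*((1/3)*(-5)**2))*22 = (24 + 13*((1/3)*25) + 24*((1/3)*25))*22 = (24 + 13*(25/3) + 24*(25/3))*22 = (24 + 325/3 + 200)*22 = (997/3)*22 = 21934/3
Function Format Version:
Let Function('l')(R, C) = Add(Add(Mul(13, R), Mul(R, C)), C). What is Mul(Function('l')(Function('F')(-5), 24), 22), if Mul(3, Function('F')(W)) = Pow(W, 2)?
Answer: Rational(21934, 3) ≈ 7311.3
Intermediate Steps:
Function('F')(W) = Mul(Rational(1, 3), Pow(W, 2))
Function('l')(R, C) = Add(C, Mul(13, R), Mul(C, R)) (Function('l')(R, C) = Add(Add(Mul(13, R), Mul(C, R)), C) = Add(C, Mul(13, R), Mul(C, R)))
Mul(Function('l')(Function('F')(-5), 24), 22) = Mul(Add(24, Mul(13, Mul(Rational(1, 3), Pow(-5, 2))), Mul(24, Mul(Rational(1, 3), Pow(-5, 2)))), 22) = Mul(Add(24, Mul(13, Mul(Rational(1, 3), 25)), Mul(24, Mul(Rational(1, 3), 25))), 22) = Mul(Add(24, Mul(13, Rational(25, 3)), Mul(24, Rational(25, 3))), 22) = Mul(Add(24, Rational(325, 3), 200), 22) = Mul(Rational(997, 3), 22) = Rational(21934, 3)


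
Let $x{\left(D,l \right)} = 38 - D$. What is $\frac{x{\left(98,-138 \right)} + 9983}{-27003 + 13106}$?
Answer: $- \frac{9923}{13897} \approx -0.71404$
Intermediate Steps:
$\frac{x{\left(98,-138 \right)} + 9983}{-27003 + 13106} = \frac{\left(38 - 98\right) + 9983}{-27003 + 13106} = \frac{\left(38 - 98\right) + 9983}{-13897} = \left(-60 + 9983\right) \left(- \frac{1}{13897}\right) = 9923 \left(- \frac{1}{13897}\right) = - \frac{9923}{13897}$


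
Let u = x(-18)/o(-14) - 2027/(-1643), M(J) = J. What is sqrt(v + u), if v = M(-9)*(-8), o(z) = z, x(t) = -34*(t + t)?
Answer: I*sqrt(1877595755)/11501 ≈ 3.7676*I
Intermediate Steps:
x(t) = -68*t
u = -991327/11501 (u = -68*(-18)/(-14) - 2027/(-1643) = 1224*(-1/14) - 2027*(-1/1643) = -612/7 + 2027/1643 = -991327/11501 ≈ -86.195)
v = 72 (v = -9*(-8) = 72)
sqrt(v + u) = sqrt(72 - 991327/11501) = sqrt(-163255/11501) = I*sqrt(1877595755)/11501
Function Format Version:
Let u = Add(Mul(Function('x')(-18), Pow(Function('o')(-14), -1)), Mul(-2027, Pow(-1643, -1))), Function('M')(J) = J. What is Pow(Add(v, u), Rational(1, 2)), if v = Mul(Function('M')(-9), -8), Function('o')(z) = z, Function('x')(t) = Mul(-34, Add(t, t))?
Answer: Mul(Rational(1, 11501), I, Pow(1877595755, Rational(1, 2))) ≈ Mul(3.7676, I)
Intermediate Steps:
Function('x')(t) = Mul(-68, t) (Function('x')(t) = Mul(-34, Mul(2, t)) = Mul(-68, t))
u = Rational(-991327, 11501) (u = Add(Mul(Mul(-68, -18), Pow(-14, -1)), Mul(-2027, Pow(-1643, -1))) = Add(Mul(1224, Rational(-1, 14)), Mul(-2027, Rational(-1, 1643))) = Add(Rational(-612, 7), Rational(2027, 1643)) = Rational(-991327, 11501) ≈ -86.195)
v = 72 (v = Mul(-9, -8) = 72)
Pow(Add(v, u), Rational(1, 2)) = Pow(Add(72, Rational(-991327, 11501)), Rational(1, 2)) = Pow(Rational(-163255, 11501), Rational(1, 2)) = Mul(Rational(1, 11501), I, Pow(1877595755, Rational(1, 2)))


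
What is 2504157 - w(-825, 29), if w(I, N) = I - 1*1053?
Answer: 2506035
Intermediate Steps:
w(I, N) = -1053 + I (w(I, N) = I - 1053 = -1053 + I)
2504157 - w(-825, 29) = 2504157 - (-1053 - 825) = 2504157 - 1*(-1878) = 2504157 + 1878 = 2506035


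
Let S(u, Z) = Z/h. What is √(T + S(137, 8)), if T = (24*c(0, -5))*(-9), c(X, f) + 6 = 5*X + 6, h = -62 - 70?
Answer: I*√66/33 ≈ 0.24618*I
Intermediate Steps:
h = -132
c(X, f) = 5*X (c(X, f) = -6 + (5*X + 6) = -6 + (6 + 5*X) = 5*X)
S(u, Z) = -Z/132 (S(u, Z) = Z/(-132) = Z*(-1/132) = -Z/132)
T = 0 (T = (24*(5*0))*(-9) = (24*0)*(-9) = 0*(-9) = 0)
√(T + S(137, 8)) = √(0 - 1/132*8) = √(0 - 2/33) = √(-2/33) = I*√66/33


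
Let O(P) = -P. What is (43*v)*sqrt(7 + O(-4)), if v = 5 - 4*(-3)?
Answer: 731*sqrt(11) ≈ 2424.5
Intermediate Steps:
v = 17 (v = 5 + 12 = 17)
(43*v)*sqrt(7 + O(-4)) = (43*17)*sqrt(7 - 1*(-4)) = 731*sqrt(7 + 4) = 731*sqrt(11)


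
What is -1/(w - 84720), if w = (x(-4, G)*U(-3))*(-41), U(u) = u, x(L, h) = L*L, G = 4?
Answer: 1/82752 ≈ 1.2084e-5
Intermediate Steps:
x(L, h) = L²
w = 1968 (w = ((-4)²*(-3))*(-41) = (16*(-3))*(-41) = -48*(-41) = 1968)
-1/(w - 84720) = -1/(1968 - 84720) = -1/(-82752) = -1*(-1/82752) = 1/82752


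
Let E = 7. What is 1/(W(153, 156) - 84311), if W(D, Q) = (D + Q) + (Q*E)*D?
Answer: 1/83074 ≈ 1.2037e-5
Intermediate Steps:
W(D, Q) = D + Q + 7*D*Q (W(D, Q) = (D + Q) + (Q*7)*D = (D + Q) + (7*Q)*D = (D + Q) + 7*D*Q = D + Q + 7*D*Q)
1/(W(153, 156) - 84311) = 1/((153 + 156 + 7*153*156) - 84311) = 1/((153 + 156 + 167076) - 84311) = 1/(167385 - 84311) = 1/83074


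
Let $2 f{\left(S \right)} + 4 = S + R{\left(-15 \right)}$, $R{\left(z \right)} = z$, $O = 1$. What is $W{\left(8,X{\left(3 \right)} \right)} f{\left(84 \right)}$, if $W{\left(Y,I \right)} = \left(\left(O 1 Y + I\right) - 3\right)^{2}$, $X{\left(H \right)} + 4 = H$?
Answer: $520$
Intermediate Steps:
$X{\left(H \right)} = -4 + H$
$W{\left(Y,I \right)} = \left(-3 + I + Y\right)^{2}$ ($W{\left(Y,I \right)} = \left(\left(1 \cdot 1 Y + I\right) - 3\right)^{2} = \left(\left(1 Y + I\right) - 3\right)^{2} = \left(\left(Y + I\right) - 3\right)^{2} = \left(\left(I + Y\right) - 3\right)^{2} = \left(-3 + I + Y\right)^{2}$)
$f{\left(S \right)} = - \frac{19}{2} + \frac{S}{2}$ ($f{\left(S \right)} = -2 + \frac{S - 15}{2} = -2 + \frac{-15 + S}{2} = -2 + \left(- \frac{15}{2} + \frac{S}{2}\right) = - \frac{19}{2} + \frac{S}{2}$)
$W{\left(8,X{\left(3 \right)} \right)} f{\left(84 \right)} = \left(-3 + \left(-4 + 3\right) + 8\right)^{2} \left(- \frac{19}{2} + \frac{1}{2} \cdot 84\right) = \left(-3 - 1 + 8\right)^{2} \left(- \frac{19}{2} + 42\right) = 4^{2} \cdot \frac{65}{2} = 16 \cdot \frac{65}{2} = 520$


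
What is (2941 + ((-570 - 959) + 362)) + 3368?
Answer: 5142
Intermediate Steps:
(2941 + ((-570 - 959) + 362)) + 3368 = (2941 + (-1529 + 362)) + 3368 = (2941 - 1167) + 3368 = 1774 + 3368 = 5142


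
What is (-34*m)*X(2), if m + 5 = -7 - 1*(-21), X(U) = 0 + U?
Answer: -612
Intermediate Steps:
X(U) = U
m = 9 (m = -5 + (-7 - 1*(-21)) = -5 + (-7 + 21) = -5 + 14 = 9)
(-34*m)*X(2) = -34*9*2 = -306*2 = -612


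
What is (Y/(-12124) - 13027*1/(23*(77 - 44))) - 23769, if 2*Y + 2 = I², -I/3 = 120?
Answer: -31276030999/1314588 ≈ -23792.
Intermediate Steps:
I = -360 (I = -3*120 = -360)
Y = 64799 (Y = -1 + (½)*(-360)² = -1 + (½)*129600 = -1 + 64800 = 64799)
(Y/(-12124) - 13027*1/(23*(77 - 44))) - 23769 = (64799/(-12124) - 13027*1/(23*(77 - 44))) - 23769 = (64799*(-1/12124) - 13027/(23*33)) - 23769 = (-9257/1732 - 13027/759) - 23769 = -29588827/1314588 - 23769 = -31276030999/1314588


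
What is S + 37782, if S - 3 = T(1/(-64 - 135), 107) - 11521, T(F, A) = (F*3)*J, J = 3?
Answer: 5226527/199 ≈ 26264.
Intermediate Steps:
T(F, A) = 9*F (T(F, A) = (F*3)*3 = (3*F)*3 = 9*F)
S = -2292091/199 (S = 3 + (9/(-64 - 135) - 11521) = 3 + (9/(-199) - 11521) = 3 + (9*(-1/199) - 11521) = 3 + (-9/199 - 11521) = 3 - 2292688/199 = -2292091/199 ≈ -11518.)
S + 37782 = -2292091/199 + 37782 = 5226527/199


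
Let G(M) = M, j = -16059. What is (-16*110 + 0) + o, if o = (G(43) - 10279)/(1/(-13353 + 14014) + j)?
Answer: -9337815242/5307499 ≈ -1759.4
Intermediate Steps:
o = 3382998/5307499 (o = (43 - 10279)/(1/(-13353 + 14014) - 16059) = -10236/(1/661 - 16059) = -10236/(-10614998/661) = -10236*(-661/10614998) = 3382998/5307499 ≈ 0.63740)
(-16*110 + 0) + o = (-16*110 + 0) + 3382998/5307499 = (-1760 + 0) + 3382998/5307499 = -1760 + 3382998/5307499 = -9337815242/5307499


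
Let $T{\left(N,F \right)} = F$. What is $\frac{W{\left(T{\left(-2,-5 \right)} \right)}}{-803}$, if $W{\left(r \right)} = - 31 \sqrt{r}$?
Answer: $\frac{31 i \sqrt{5}}{803} \approx 0.086324 i$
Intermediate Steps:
$\frac{W{\left(T{\left(-2,-5 \right)} \right)}}{-803} = \frac{\left(-31\right) \sqrt{-5}}{-803} = - 31 i \sqrt{5} \left(- \frac{1}{803}\right) = \frac{31 i \sqrt{5}}{803}$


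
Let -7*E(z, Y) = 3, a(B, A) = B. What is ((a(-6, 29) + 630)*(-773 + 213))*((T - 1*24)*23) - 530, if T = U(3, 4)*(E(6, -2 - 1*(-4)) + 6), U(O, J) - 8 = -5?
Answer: 58555630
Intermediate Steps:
U(O, J) = 3 (U(O, J) = 8 - 5 = 3)
E(z, Y) = -3/7 (E(z, Y) = -⅐*3 = -3/7)
T = 117/7 (T = 3*(-3/7 + 6) = 3*(39/7) = 117/7 ≈ 16.714)
((a(-6, 29) + 630)*(-773 + 213))*((T - 1*24)*23) - 530 = ((-6 + 630)*(-773 + 213))*((117/7 - 1*24)*23) - 530 = (624*(-560))*((117/7 - 24)*23) - 530 = -(-2545920)*23 - 530 = -349440*(-1173/7) - 530 = 58556160 - 530 = 58555630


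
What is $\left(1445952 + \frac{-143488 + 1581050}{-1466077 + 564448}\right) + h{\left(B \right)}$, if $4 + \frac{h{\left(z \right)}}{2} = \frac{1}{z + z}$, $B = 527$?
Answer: $\frac{40414811814671}{27950499} \approx 1.4459 \cdot 10^{6}$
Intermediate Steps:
$h{\left(z \right)} = -8 + \frac{1}{z}$ ($h{\left(z \right)} = -8 + \frac{2}{z + z} = -8 + \frac{2}{2 z} = -8 + 2 \frac{1}{2 z} = -8 + \frac{1}{z}$)
$\left(1445952 + \frac{-143488 + 1581050}{-1466077 + 564448}\right) + h{\left(B \right)} = \left(1445952 + \frac{-143488 + 1581050}{-1466077 + 564448}\right) - \left(8 - \frac{1}{527}\right) = \left(1445952 + \frac{1437562}{-901629}\right) + \left(-8 + \frac{1}{527}\right) = \left(1445952 + 1437562 \left(- \frac{1}{901629}\right)\right) - \frac{4215}{527} = \left(1445952 - \frac{1437562}{901629}\right) - \frac{4215}{527} = \frac{1303710818246}{901629} - \frac{4215}{527} = \frac{40414811814671}{27950499}$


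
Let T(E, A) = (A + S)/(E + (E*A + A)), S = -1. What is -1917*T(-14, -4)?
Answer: 9585/38 ≈ 252.24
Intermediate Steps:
T(E, A) = (-1 + A)/(A + E + A*E) (T(E, A) = (A - 1)/(E + (E*A + A)) = (-1 + A)/(E + (A*E + A)) = (-1 + A)/(E + (A + A*E)) = (-1 + A)/(A + E + A*E))
-1917*T(-14, -4) = -1917*(-1 - 4)/(-4 - 14 - 4*(-14)) = -1917*(-5)/(-4 - 14 + 56) = -1917*(-5)/38 = -1917*(-5/38) = 9585/38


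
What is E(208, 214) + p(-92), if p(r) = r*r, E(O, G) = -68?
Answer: 8396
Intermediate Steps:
p(r) = r²
E(208, 214) + p(-92) = -68 + (-92)² = -68 + 8464 = 8396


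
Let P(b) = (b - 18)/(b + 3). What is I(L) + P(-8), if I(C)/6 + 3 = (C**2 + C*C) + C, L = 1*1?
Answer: 26/5 ≈ 5.2000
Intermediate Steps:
L = 1
P(b) = (-18 + b)/(3 + b)
I(C) = -18 + 6*C + 12*C**2 (I(C) = -18 + 6*((C**2 + C*C) + C) = -18 + 6*((C**2 + C**2) + C) = -18 + 6*(2*C**2 + C) = -18 + 6*(C + 2*C**2) = -18 + (6*C + 12*C**2) = -18 + 6*C + 12*C**2)
I(L) + P(-8) = (-18 + 6*1 + 12*1**2) + (-18 - 8)/(3 - 8) = (-18 + 6 + 12*1) - 26/(-5) = (-18 + 6 + 12) - 1/5*(-26) = 0 + 26/5 = 26/5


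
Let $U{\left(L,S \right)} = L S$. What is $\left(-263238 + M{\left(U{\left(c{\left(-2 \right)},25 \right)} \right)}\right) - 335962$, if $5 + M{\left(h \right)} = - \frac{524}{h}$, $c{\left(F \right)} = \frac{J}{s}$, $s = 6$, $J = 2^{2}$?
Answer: $- \frac{14980911}{25} \approx -5.9924 \cdot 10^{5}$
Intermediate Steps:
$J = 4$
$c{\left(F \right)} = \frac{2}{3}$ ($c{\left(F \right)} = \frac{4}{6} = 4 \cdot \frac{1}{6} = \frac{2}{3}$)
$M{\left(h \right)} = -5 - \frac{524}{h}$
$\left(-263238 + M{\left(U{\left(c{\left(-2 \right)},25 \right)} \right)}\right) - 335962 = \left(-263238 - \left(5 + \frac{524}{\frac{2}{3} \cdot 25}\right)\right) - 335962 = \left(-263238 - \left(5 + \frac{524}{\frac{50}{3}}\right)\right) - 335962 = \left(-263238 - \frac{911}{25}\right) - 335962 = - \frac{6581861}{25} - 335962 = - \frac{14980911}{25}$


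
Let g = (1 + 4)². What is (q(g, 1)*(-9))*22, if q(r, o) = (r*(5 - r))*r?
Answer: 2475000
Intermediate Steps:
g = 25 (g = 5² = 25)
q(r, o) = r²*(5 - r)
(q(g, 1)*(-9))*22 = ((25²*(5 - 1*25))*(-9))*22 = ((625*(5 - 25))*(-9))*22 = ((625*(-20))*(-9))*22 = -12500*(-9)*22 = 112500*22 = 2475000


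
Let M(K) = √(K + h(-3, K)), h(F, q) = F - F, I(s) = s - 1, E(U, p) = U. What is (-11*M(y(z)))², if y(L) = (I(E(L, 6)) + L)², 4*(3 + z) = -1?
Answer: 27225/4 ≈ 6806.3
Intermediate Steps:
z = -13/4 (z = -3 + (¼)*(-1) = -3 - ¼ = -13/4 ≈ -3.2500)
I(s) = -1 + s
y(L) = (-1 + 2*L)² (y(L) = ((-1 + L) + L)² = (-1 + 2*L)²)
h(F, q) = 0
M(K) = √K (M(K) = √(K + 0) = √K)
(-11*M(y(z)))² = (-11*√((-1 + 2*(-13/4))²))² = (-11*√((-1 - 13/2)²))² = (-11*√((-15/2)²))² = (-11*√(225/4))² = (-11*15/2)² = (-165/2)² = 27225/4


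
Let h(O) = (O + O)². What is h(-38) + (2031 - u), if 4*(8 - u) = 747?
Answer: 31943/4 ≈ 7985.8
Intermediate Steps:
u = -715/4 (u = 8 - ¼*747 = 8 - 747/4 = -715/4 ≈ -178.75)
h(O) = 4*O² (h(O) = (2*O)² = 4*O²)
h(-38) + (2031 - u) = 4*(-38)² + (2031 - 1*(-715/4)) = 4*1444 + (2031 + 715/4) = 5776 + 8839/4 = 31943/4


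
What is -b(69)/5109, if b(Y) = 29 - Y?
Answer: 40/5109 ≈ 0.0078293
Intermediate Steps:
-b(69)/5109 = -(29 - 1*69)/5109 = -(29 - 69)/5109 = -(-40)/5109 = -1*(-40/5109) = 40/5109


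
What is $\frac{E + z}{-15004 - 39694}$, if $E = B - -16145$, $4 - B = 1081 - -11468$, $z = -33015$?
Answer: $\frac{29415}{54698} \approx 0.53777$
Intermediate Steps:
$B = -12545$ ($B = 4 - \left(1081 - -11468\right) = 4 - \left(1081 + 11468\right) = 4 - 12549 = -12545$)
$E = 3600$ ($E = -12545 - -16145 = -12545 + 16145 = 3600$)
$\frac{E + z}{-15004 - 39694} = \frac{3600 - 33015}{-15004 - 39694} = - \frac{29415}{-54698} = \left(-29415\right) \left(- \frac{1}{54698}\right) = \frac{29415}{54698}$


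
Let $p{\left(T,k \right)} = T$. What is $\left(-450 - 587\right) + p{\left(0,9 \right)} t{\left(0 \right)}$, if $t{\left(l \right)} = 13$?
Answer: $-1037$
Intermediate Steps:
$\left(-450 - 587\right) + p{\left(0,9 \right)} t{\left(0 \right)} = \left(-450 - 587\right) + 0 \cdot 13 = \left(-450 - 587\right) + 0 = -1037 + 0 = -1037$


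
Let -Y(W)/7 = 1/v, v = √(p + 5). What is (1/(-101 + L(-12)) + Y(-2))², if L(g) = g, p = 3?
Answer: 625689/102152 + 7*√2/226 ≈ 6.1689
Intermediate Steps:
v = 2*√2 (v = √(3 + 5) = √8 = 2*√2 ≈ 2.8284)
Y(W) = -7*√2/4
(1/(-101 + L(-12)) + Y(-2))² = (1/(-101 - 12) - 7*√2/4)² = (1/(-113) - 7*√2/4)² = (-1/113 - 7*√2/4)²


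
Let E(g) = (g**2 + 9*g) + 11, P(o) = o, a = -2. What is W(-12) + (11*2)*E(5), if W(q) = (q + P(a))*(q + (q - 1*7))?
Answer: 2216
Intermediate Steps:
E(g) = 11 + g**2 + 9*g
W(q) = (-7 + 2*q)*(-2 + q) (W(q) = (q - 2)*(q + (q - 1*7)) = (-2 + q)*(q + (q - 7)) = (-2 + q)*(q + (-7 + q)) = (-2 + q)*(-7 + 2*q) = (-7 + 2*q)*(-2 + q))
W(-12) + (11*2)*E(5) = (14 - 11*(-12) + 2*(-12)**2) + (11*2)*(11 + 5**2 + 9*5) = (14 + 132 + 2*144) + 22*(11 + 25 + 45) = (14 + 132 + 288) + 22*81 = 434 + 1782 = 2216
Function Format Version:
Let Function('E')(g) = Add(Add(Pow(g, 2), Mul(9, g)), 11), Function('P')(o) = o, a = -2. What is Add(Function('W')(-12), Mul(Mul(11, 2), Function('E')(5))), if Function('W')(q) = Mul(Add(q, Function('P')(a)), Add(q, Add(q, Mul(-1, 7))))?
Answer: 2216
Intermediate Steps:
Function('E')(g) = Add(11, Pow(g, 2), Mul(9, g))
Function('W')(q) = Mul(Add(-7, Mul(2, q)), Add(-2, q)) (Function('W')(q) = Mul(Add(q, -2), Add(q, Add(q, Mul(-1, 7)))) = Mul(Add(-2, q), Add(q, Add(q, -7))) = Mul(Add(-2, q), Add(q, Add(-7, q))) = Mul(Add(-2, q), Add(-7, Mul(2, q))) = Mul(Add(-7, Mul(2, q)), Add(-2, q)))
Add(Function('W')(-12), Mul(Mul(11, 2), Function('E')(5))) = Add(Add(14, Mul(-11, -12), Mul(2, Pow(-12, 2))), Mul(Mul(11, 2), Add(11, Pow(5, 2), Mul(9, 5)))) = Add(Add(14, 132, Mul(2, 144)), Mul(22, Add(11, 25, 45))) = Add(Add(14, 132, 288), Mul(22, 81)) = Add(434, 1782) = 2216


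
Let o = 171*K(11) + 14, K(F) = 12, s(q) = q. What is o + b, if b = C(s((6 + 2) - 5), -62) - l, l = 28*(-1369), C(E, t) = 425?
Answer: 40823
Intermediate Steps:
l = -38332
o = 2066 (o = 171*12 + 14 = 2052 + 14 = 2066)
b = 38757 (b = 425 - 1*(-38332) = 425 + 38332 = 38757)
o + b = 2066 + 38757 = 40823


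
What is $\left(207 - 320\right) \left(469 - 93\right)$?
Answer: $-42488$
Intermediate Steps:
$\left(207 - 320\right) \left(469 - 93\right) = \left(207 - 320\right) 376 = \left(-113\right) 376 = -42488$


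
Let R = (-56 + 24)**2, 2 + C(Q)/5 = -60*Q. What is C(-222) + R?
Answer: 67614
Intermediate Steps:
C(Q) = -10 - 300*Q (C(Q) = -10 + 5*(-60*Q) = -10 - 300*Q)
R = 1024 (R = (-32)**2 = 1024)
C(-222) + R = (-10 - 300*(-222)) + 1024 = (-10 + 66600) + 1024 = 66590 + 1024 = 67614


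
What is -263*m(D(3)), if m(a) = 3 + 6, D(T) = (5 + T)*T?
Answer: -2367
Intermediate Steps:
D(T) = T*(5 + T)
m(a) = 9
-263*m(D(3)) = -263*9 = -2367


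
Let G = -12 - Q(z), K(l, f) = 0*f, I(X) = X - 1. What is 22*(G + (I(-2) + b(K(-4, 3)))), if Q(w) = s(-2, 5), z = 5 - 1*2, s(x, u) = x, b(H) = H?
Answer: -286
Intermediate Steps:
I(X) = -1 + X
K(l, f) = 0
z = 3 (z = 5 - 2 = 3)
Q(w) = -2
G = -10 (G = -12 - 1*(-2) = -12 + 2 = -10)
22*(G + (I(-2) + b(K(-4, 3)))) = 22*(-10 + ((-1 - 2) + 0)) = 22*(-10 + (-3 + 0)) = 22*(-10 - 3) = 22*(-13) = -286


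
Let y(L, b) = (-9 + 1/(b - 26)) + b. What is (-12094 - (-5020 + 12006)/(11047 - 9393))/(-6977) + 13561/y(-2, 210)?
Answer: 14767433548831/213402673315 ≈ 69.200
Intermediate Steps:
y(L, b) = -9 + b + 1/(-26 + b) (y(L, b) = (-9 + 1/(-26 + b)) + b = -9 + b + 1/(-26 + b))
(-12094 - (-5020 + 12006)/(11047 - 9393))/(-6977) + 13561/y(-2, 210) = (-12094 - (-5020 + 12006)/(11047 - 9393))/(-6977) + 13561/(((235 + 210² - 35*210)/(-26 + 210))) = (-12094 - 6986/1654)*(-1/6977) + 13561/(((235 + 44100 - 7350)/184)) = (-12094 - 6986/1654)*(-1/6977) + 13561/(((1/184)*36985)) = (-12094 - 1*3493/827)*(-1/6977) + 13561/(36985/184) = (-12094 - 3493/827)*(-1/6977) + 13561*(184/36985) = -10005231/827*(-1/6977) + 2495224/36985 = 10005231/5769979 + 2495224/36985 = 14767433548831/213402673315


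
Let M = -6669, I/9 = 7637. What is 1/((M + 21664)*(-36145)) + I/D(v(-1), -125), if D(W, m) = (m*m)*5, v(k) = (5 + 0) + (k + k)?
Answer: 1490115697018/1693732109375 ≈ 0.87978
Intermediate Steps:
I = 68733 (I = 9*7637 = 68733)
v(k) = 5 + 2*k
D(W, m) = 5*m² (D(W, m) = m²*5 = 5*m²)
1/((M + 21664)*(-36145)) + I/D(v(-1), -125) = 1/((-6669 + 21664)*(-36145)) + 68733/((5*(-125)²)) = -1/36145/14995 + 68733/((5*15625)) = (1/14995)*(-1/36145) + 68733/78125 = -1/541994275 + 68733*(1/78125) = -1/541994275 + 68733/78125 = 1490115697018/1693732109375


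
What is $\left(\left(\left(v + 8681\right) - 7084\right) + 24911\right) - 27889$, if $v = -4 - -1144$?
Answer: $-241$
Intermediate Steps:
$v = 1140$ ($v = -4 + 1144 = 1140$)
$\left(\left(\left(v + 8681\right) - 7084\right) + 24911\right) - 27889 = \left(\left(\left(1140 + 8681\right) - 7084\right) + 24911\right) - 27889 = \left(\left(9821 - 7084\right) + 24911\right) - 27889 = \left(2737 + 24911\right) - 27889 = 27648 - 27889 = -241$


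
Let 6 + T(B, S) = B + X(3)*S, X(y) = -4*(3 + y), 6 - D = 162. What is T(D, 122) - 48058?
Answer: -51148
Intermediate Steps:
D = -156 (D = 6 - 1*162 = 6 - 162 = -156)
X(y) = -12 - 4*y
T(B, S) = -6 + B - 24*S (T(B, S) = -6 + (B + (-12 - 4*3)*S) = -6 + (B + (-12 - 12)*S) = -6 + (B - 24*S) = -6 + B - 24*S)
T(D, 122) - 48058 = (-6 - 156 - 24*122) - 48058 = (-6 - 156 - 2928) - 48058 = -3090 - 48058 = -51148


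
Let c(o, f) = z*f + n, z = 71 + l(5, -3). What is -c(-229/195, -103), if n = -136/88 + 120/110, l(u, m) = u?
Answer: 86113/11 ≈ 7828.5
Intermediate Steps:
n = -5/11 (n = -136*1/88 + 120*(1/110) = -17/11 + 12/11 = -5/11 ≈ -0.45455)
z = 76 (z = 71 + 5 = 76)
c(o, f) = -5/11 + 76*f (c(o, f) = 76*f - 5/11 = -5/11 + 76*f)
-c(-229/195, -103) = -(-5/11 + 76*(-103)) = -(-5/11 - 7828) = -1*(-86113/11) = 86113/11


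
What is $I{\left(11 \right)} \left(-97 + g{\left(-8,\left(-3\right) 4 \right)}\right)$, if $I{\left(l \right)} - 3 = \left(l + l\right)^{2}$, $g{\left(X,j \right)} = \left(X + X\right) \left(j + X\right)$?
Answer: $108601$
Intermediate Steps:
$g{\left(X,j \right)} = 2 X \left(X + j\right)$
$I{\left(l \right)} = 3 + 4 l^{2}$ ($I{\left(l \right)} = 3 + \left(l + l\right)^{2} = 3 + \left(2 l\right)^{2} = 3 + 4 l^{2}$)
$I{\left(11 \right)} \left(-97 + g{\left(-8,\left(-3\right) 4 \right)}\right) = \left(3 + 4 \cdot 11^{2}\right) \left(-97 + 2 \left(-8\right) \left(-8 - 12\right)\right) = \left(3 + 4 \cdot 121\right) \left(-97 + 2 \left(-8\right) \left(-8 - 12\right)\right) = \left(3 + 484\right) \left(-97 + 2 \left(-8\right) \left(-20\right)\right) = 487 \left(-97 + 320\right) = 487 \cdot 223 = 108601$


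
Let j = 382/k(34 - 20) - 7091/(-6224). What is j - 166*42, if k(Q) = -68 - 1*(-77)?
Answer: -388102165/56016 ≈ -6928.4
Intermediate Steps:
k(Q) = 9 (k(Q) = -68 + 77 = 9)
j = 2441387/56016 (j = 382/9 - 7091/(-6224) = 382*(⅑) - 7091*(-1/6224) = 382/9 + 7091/6224 = 2441387/56016 ≈ 43.584)
j - 166*42 = 2441387/56016 - 166*42 = 2441387/56016 - 6972 = -388102165/56016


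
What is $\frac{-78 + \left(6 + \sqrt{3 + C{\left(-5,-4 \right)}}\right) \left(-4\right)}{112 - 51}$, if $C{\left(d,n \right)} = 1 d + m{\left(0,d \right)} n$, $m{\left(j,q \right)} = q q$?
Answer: $- \frac{102}{61} - \frac{4 i \sqrt{102}}{61} \approx -1.6721 - 0.66226 i$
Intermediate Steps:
$m{\left(j,q \right)} = q^{2}$
$C{\left(d,n \right)} = d + n d^{2}$ ($C{\left(d,n \right)} = 1 d + d^{2} n = d + n d^{2}$)
$\frac{-78 + \left(6 + \sqrt{3 + C{\left(-5,-4 \right)}}\right) \left(-4\right)}{112 - 51} = \frac{-78 + \left(6 + \sqrt{3 - 5 \left(1 - -20\right)}\right) \left(-4\right)}{112 - 51} = \frac{-78 + \left(6 + \sqrt{3 - 5 \left(1 + 20\right)}\right) \left(-4\right)}{61} = \left(-78 + \left(6 + \sqrt{3 - 105}\right) \left(-4\right)\right) \frac{1}{61} = \left(-78 + \left(6 + \sqrt{-102}\right) \left(-4\right)\right) \frac{1}{61} = \left(-78 + \left(6 + i \sqrt{102}\right) \left(-4\right)\right) \frac{1}{61} = \left(-78 - \left(24 + 4 i \sqrt{102}\right)\right) \frac{1}{61} = \left(-102 - 4 i \sqrt{102}\right) \frac{1}{61} = - \frac{102}{61} - \frac{4 i \sqrt{102}}{61}$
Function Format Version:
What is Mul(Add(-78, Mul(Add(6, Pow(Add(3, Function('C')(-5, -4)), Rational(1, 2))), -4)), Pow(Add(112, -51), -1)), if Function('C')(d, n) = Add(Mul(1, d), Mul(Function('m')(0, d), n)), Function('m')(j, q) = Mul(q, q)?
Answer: Add(Rational(-102, 61), Mul(Rational(-4, 61), I, Pow(102, Rational(1, 2)))) ≈ Add(-1.6721, Mul(-0.66226, I))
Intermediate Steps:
Function('m')(j, q) = Pow(q, 2)
Function('C')(d, n) = Add(d, Mul(n, Pow(d, 2))) (Function('C')(d, n) = Add(Mul(1, d), Mul(Pow(d, 2), n)) = Add(d, Mul(n, Pow(d, 2))))
Mul(Add(-78, Mul(Add(6, Pow(Add(3, Function('C')(-5, -4)), Rational(1, 2))), -4)), Pow(Add(112, -51), -1)) = Mul(Add(-78, Mul(Add(6, Pow(Add(3, Mul(-5, Add(1, Mul(-5, -4)))), Rational(1, 2))), -4)), Pow(Add(112, -51), -1)) = Mul(Add(-78, Mul(Add(6, Pow(Add(3, Mul(-5, Add(1, 20))), Rational(1, 2))), -4)), Pow(61, -1)) = Mul(Add(-78, Mul(Add(6, Pow(Add(3, Mul(-5, 21)), Rational(1, 2))), -4)), Rational(1, 61)) = Mul(Add(-78, Mul(Add(6, Pow(Add(3, -105), Rational(1, 2))), -4)), Rational(1, 61)) = Mul(Add(-78, Mul(Add(6, Pow(-102, Rational(1, 2))), -4)), Rational(1, 61)) = Mul(Add(-78, Mul(Add(6, Mul(I, Pow(102, Rational(1, 2)))), -4)), Rational(1, 61)) = Mul(Add(-78, Add(-24, Mul(-4, I, Pow(102, Rational(1, 2))))), Rational(1, 61)) = Mul(Add(-102, Mul(-4, I, Pow(102, Rational(1, 2)))), Rational(1, 61)) = Add(Rational(-102, 61), Mul(Rational(-4, 61), I, Pow(102, Rational(1, 2))))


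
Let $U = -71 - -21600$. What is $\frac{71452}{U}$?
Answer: $\frac{71452}{21529} \approx 3.3189$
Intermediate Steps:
$U = 21529$ ($U = -71 + 21600 = 21529$)
$\frac{71452}{U} = \frac{71452}{21529}$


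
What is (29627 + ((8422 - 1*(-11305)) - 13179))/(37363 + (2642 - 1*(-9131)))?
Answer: 36175/49136 ≈ 0.73622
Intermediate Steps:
(29627 + ((8422 - 1*(-11305)) - 13179))/(37363 + (2642 - 1*(-9131))) = (29627 + ((8422 + 11305) - 13179))/(37363 + (2642 + 9131)) = (29627 + (19727 - 13179))/(37363 + 11773) = (29627 + 6548)/49136 = 36175*(1/49136) = 36175/49136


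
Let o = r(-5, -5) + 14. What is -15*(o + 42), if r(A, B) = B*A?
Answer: -1215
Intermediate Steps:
r(A, B) = A*B
o = 39 (o = -5*(-5) + 14 = 25 + 14 = 39)
-15*(o + 42) = -15*(39 + 42) = -15*81 = -1215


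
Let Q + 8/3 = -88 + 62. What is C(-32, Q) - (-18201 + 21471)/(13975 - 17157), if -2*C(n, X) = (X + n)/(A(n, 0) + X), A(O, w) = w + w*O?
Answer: -97/3182 ≈ -0.030484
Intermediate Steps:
A(O, w) = w + O*w
Q = -86/3 (Q = -8/3 + (-88 + 62) = -8/3 - 26 = -86/3 ≈ -28.667)
C(n, X) = -(X + n)/(2*X) (C(n, X) = -(X + n)/(2*(0*(1 + n) + X)) = -(X + n)/(2*(0 + X)) = -(X + n)/(2*X))
C(-32, Q) - (-18201 + 21471)/(13975 - 17157) = (-1*(-86/3) - 1*(-32))/(2*(-86/3)) - (-18201 + 21471)/(13975 - 17157) = (½)*(-3/86)*(86/3 + 32) - 3270/(-3182) = (½)*(-3/86)*(182/3) - 3270*(-1)/3182 = -91/86 - 1*(-1635/1591) = -91/86 + 1635/1591 = -97/3182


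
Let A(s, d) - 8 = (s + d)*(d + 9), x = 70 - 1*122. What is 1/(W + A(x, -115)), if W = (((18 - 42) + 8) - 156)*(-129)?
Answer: 1/39898 ≈ 2.5064e-5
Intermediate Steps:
x = -52 (x = 70 - 122 = -52)
A(s, d) = 8 + (9 + d)*(d + s) (A(s, d) = 8 + (s + d)*(d + 9) = 8 + (d + s)*(9 + d) = 8 + (9 + d)*(d + s))
W = 22188 (W = ((-24 + 8) - 156)*(-129) = (-16 - 156)*(-129) = -172*(-129) = 22188)
1/(W + A(x, -115)) = 1/(22188 + (8 + (-115)² + 9*(-115) + 9*(-52) - 115*(-52))) = 1/(22188 + (8 + 13225 - 1035 - 468 + 5980)) = 1/(22188 + 17710) = 1/39898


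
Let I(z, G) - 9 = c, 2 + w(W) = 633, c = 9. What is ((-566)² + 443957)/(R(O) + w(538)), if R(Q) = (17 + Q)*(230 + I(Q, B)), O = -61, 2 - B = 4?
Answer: -11077/149 ≈ -74.342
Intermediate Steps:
B = -2 (B = 2 - 1*4 = 2 - 4 = -2)
w(W) = 631 (w(W) = -2 + 633 = 631)
I(z, G) = 18 (I(z, G) = 9 + 9 = 18)
R(Q) = 4216 + 248*Q (R(Q) = (17 + Q)*(230 + 18) = (17 + Q)*248 = 4216 + 248*Q)
((-566)² + 443957)/(R(O) + w(538)) = ((-566)² + 443957)/((4216 + 248*(-61)) + 631) = (320356 + 443957)/((4216 - 15128) + 631) = 764313/(-10912 + 631) = 764313/(-10281) = 764313*(-1/10281) = -11077/149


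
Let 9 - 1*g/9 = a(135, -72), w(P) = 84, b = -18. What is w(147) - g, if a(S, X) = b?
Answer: -159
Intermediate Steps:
a(S, X) = -18
g = 243 (g = 81 - 9*(-18) = 81 + 162 = 243)
w(147) - g = 84 - 1*243 = 84 - 243 = -159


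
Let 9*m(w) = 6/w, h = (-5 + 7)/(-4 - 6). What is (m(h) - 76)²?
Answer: 56644/9 ≈ 6293.8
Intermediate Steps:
h = -⅕ (h = 2/(-10) = 2*(-⅒) = -⅕ ≈ -0.20000)
m(w) = 2/(3*w) (m(w) = (6/w)/9 = 2/(3*w))
(m(h) - 76)² = (2/(3*(-⅕)) - 76)² = ((⅔)*(-5) - 76)² = (-10/3 - 76)² = (-238/3)² = 56644/9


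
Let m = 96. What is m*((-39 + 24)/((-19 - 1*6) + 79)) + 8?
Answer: -56/3 ≈ -18.667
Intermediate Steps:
m*((-39 + 24)/((-19 - 1*6) + 79)) + 8 = 96*((-39 + 24)/((-19 - 1*6) + 79)) + 8 = 96*(-15/((-19 - 6) + 79)) + 8 = 96*(-15/(-25 + 79)) + 8 = 96*(-15/54) + 8 = 96*(-15*1/54) + 8 = 96*(-5/18) + 8 = -80/3 + 8 = -56/3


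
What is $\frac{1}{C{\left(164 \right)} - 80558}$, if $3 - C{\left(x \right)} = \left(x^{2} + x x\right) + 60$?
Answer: $- \frac{1}{134407} \approx -7.4401 \cdot 10^{-6}$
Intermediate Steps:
$C{\left(x \right)} = -57 - 2 x^{2}$ ($C{\left(x \right)} = 3 - \left(\left(x^{2} + x x\right) + 60\right) = 3 - \left(\left(x^{2} + x^{2}\right) + 60\right) = 3 - \left(2 x^{2} + 60\right) = 3 - \left(60 + 2 x^{2}\right) = -57 - 2 x^{2}$)
$\frac{1}{C{\left(164 \right)} - 80558} = \frac{1}{\left(-57 - 2 \cdot 164^{2}\right) - 80558} = \frac{1}{\left(-57 - 53792\right) - 80558} = \frac{1}{-53849 - 80558} = \frac{1}{-134407} = - \frac{1}{134407}$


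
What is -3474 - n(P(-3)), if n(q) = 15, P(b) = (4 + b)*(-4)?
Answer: -3489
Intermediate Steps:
P(b) = -16 - 4*b
-3474 - n(P(-3)) = -3474 - 1*15 = -3474 - 15 = -3489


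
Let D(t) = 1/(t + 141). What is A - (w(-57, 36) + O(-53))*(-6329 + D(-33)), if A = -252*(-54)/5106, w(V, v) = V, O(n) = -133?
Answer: -55259941223/45954 ≈ -1.2025e+6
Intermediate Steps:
D(t) = 1/(141 + t)
A = 2268/851 (A = 13608*(1/5106) = 2268/851 ≈ 2.6651)
A - (w(-57, 36) + O(-53))*(-6329 + D(-33)) = 2268/851 - (-57 - 133)*(-6329 + 1/(141 - 33)) = 2268/851 - (-190)*(-6329 + 1/108) = 2268/851 - (-190)*(-683531)/108 = 2268/851 - 1*64935445/54 = 2268/851 - 64935445/54 = -55259941223/45954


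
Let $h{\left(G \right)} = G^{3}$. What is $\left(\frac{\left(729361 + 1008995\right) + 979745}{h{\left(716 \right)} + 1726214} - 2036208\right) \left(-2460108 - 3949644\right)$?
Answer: $\frac{2406633977034257724804}{184393955} \approx 1.3052 \cdot 10^{13}$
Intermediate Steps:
$\left(\frac{\left(729361 + 1008995\right) + 979745}{h{\left(716 \right)} + 1726214} - 2036208\right) \left(-2460108 - 3949644\right) = \left(\frac{\left(729361 + 1008995\right) + 979745}{716^{3} + 1726214} - 2036208\right) \left(-2460108 - 3949644\right) = \left(\frac{1738356 + 979745}{367061696 + 1726214} - 2036208\right) \left(-6409752\right) = \left(\frac{2718101}{368787910} - 2036208\right) \left(-6409752\right) = \left(- \frac{750928889927179}{368787910}\right) \left(-6409752\right) = \frac{2406633977034257724804}{184393955}$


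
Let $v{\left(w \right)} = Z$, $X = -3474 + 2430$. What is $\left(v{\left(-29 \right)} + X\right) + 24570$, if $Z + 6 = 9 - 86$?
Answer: $23443$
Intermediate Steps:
$Z = -83$ ($Z = -6 + \left(9 - 86\right) = -6 - 77 = -83$)
$X = -1044$
$v{\left(w \right)} = -83$
$\left(v{\left(-29 \right)} + X\right) + 24570 = \left(-83 - 1044\right) + 24570 = -1127 + 24570 = 23443$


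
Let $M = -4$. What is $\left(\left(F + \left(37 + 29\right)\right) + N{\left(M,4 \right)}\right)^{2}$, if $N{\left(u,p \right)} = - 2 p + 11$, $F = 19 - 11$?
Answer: $5929$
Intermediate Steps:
$F = 8$
$N{\left(u,p \right)} = 11 - 2 p$
$\left(\left(F + \left(37 + 29\right)\right) + N{\left(M,4 \right)}\right)^{2} = \left(\left(8 + \left(37 + 29\right)\right) + \left(11 - 8\right)\right)^{2} = \left(\left(8 + 66\right) + \left(11 - 8\right)\right)^{2} = \left(74 + 3\right)^{2} = 77^{2} = 5929$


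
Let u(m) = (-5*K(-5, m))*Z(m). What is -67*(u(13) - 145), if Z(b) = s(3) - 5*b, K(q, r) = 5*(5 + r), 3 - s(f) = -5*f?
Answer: -1407335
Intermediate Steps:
s(f) = 3 + 5*f (s(f) = 3 - (-5)*f = 3 + 5*f)
K(q, r) = 25 + 5*r
Z(b) = 18 - 5*b (Z(b) = (3 + 5*3) - 5*b = (3 + 15) - 5*b = 18 - 5*b)
u(m) = (-125 - 25*m)*(18 - 5*m) (u(m) = (-5*(25 + 5*m))*(18 - 5*m) = (-125 - 25*m)*(18 - 5*m))
-67*(u(13) - 145) = -67*(25*(-18 + 5*13)*(5 + 13) - 145) = -67*(25*(-18 + 65)*18 - 145) = -67*(25*47*18 - 145) = -67*(21150 - 145) = -67*21005 = -1407335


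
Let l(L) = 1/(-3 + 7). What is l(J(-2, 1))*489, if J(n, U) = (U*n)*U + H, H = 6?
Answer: 489/4 ≈ 122.25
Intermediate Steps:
J(n, U) = 6 + n*U² (J(n, U) = (U*n)*U + 6 = n*U² + 6 = 6 + n*U²)
l(L) = ¼ (l(L) = 1/4 = ¼)
l(J(-2, 1))*489 = (¼)*489 = 489/4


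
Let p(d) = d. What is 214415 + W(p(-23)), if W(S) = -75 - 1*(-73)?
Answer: 214413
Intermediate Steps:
W(S) = -2 (W(S) = -75 + 73 = -2)
214415 + W(p(-23)) = 214415 - 2 = 214413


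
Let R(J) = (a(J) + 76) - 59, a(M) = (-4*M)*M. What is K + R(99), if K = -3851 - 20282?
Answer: -63320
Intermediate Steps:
a(M) = -4*M**2
R(J) = 17 - 4*J**2 (R(J) = (-4*J**2 + 76) - 59 = (76 - 4*J**2) - 59 = 17 - 4*J**2)
K = -24133
K + R(99) = -24133 + (17 - 4*99**2) = -24133 + (17 - 4*9801) = -24133 + (17 - 39204) = -24133 - 39187 = -63320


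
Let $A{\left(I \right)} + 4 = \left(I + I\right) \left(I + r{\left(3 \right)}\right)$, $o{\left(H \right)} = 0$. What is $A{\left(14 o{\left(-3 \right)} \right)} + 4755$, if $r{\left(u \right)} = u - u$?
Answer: $4751$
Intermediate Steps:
$r{\left(u \right)} = 0$
$A{\left(I \right)} = -4 + 2 I^{2}$ ($A{\left(I \right)} = -4 + \left(I + I\right) \left(I + 0\right) = -4 + 2 I I = -4 + 2 I^{2}$)
$A{\left(14 o{\left(-3 \right)} \right)} + 4755 = \left(-4 + 2 \left(14 \cdot 0\right)^{2}\right) + 4755 = \left(-4 + 2 \cdot 0^{2}\right) + 4755 = \left(-4 + 2 \cdot 0\right) + 4755 = \left(-4 + 0\right) + 4755 = -4 + 4755 = 4751$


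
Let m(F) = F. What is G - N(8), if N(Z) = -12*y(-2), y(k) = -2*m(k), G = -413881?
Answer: -413833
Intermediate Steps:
y(k) = -2*k
N(Z) = -48 (N(Z) = -(-24)*(-2) = -12*4 = -48)
G - N(8) = -413881 - 1*(-48) = -413881 + 48 = -413833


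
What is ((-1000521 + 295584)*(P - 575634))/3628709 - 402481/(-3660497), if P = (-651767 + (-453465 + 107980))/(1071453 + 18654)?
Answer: 539741472946912251261371/4826586244372088637 ≈ 1.1183e+5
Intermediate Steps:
P = -997252/1090107 (P = (-651767 - 345485)/1090107 = -997252*1/1090107 = -997252/1090107 ≈ -0.91482)
((-1000521 + 295584)*(P - 575634))/3628709 - 402481/(-3660497) = ((-1000521 + 295584)*(-997252/1090107 - 575634))/3628709 - 402481/(-3660497) = -704937*(-627503650090/1090107)*(1/3628709) - 402481*(-1/3660497) = (147450180194498110/363369)*(1/3628709) + 402481/3660497 = 147450180194498110/1318560360621 + 402481/3660497 = 539741472946912251261371/4826586244372088637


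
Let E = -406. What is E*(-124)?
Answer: 50344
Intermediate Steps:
E*(-124) = -406*(-124) = 50344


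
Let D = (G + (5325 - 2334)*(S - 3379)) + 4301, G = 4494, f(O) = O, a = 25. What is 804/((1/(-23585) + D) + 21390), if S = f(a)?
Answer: -3160390/39314736661 ≈ -8.0387e-5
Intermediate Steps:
S = 25
D = -10023019 (D = (4494 + (5325 - 2334)*(25 - 3379)) + 4301 = (4494 + 2991*(-3354)) + 4301 = (4494 - 10031814) + 4301 = -10027320 + 4301 = -10023019)
804/((1/(-23585) + D) + 21390) = 804/((1/(-23585) - 10023019) + 21390) = 804/((-1/23585 - 10023019) + 21390) = 804/(-236392903116/23585 + 21390) = 804/(-235888419966/23585) = 804*(-23585/235888419966) = -3160390/39314736661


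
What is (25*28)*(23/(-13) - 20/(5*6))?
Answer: -66500/39 ≈ -1705.1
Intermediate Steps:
(25*28)*(23/(-13) - 20/(5*6)) = 700*(23*(-1/13) - 20/30) = 700*(-23/13 - 20*1/30) = 700*(-23/13 - ⅔) = 700*(-95/39) = -66500/39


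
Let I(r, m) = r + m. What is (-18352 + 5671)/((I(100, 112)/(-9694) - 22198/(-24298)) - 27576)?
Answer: 746735940243/1623793424869 ≈ 0.45987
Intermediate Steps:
I(r, m) = m + r
(-18352 + 5671)/((I(100, 112)/(-9694) - 22198/(-24298)) - 27576) = (-18352 + 5671)/(((112 + 100)/(-9694) - 22198/(-24298)) - 27576) = -12681/((212*(-1/9694) - 22198*(-1/24298)) - 27576) = -12681/((-106/4847 + 11099/12149) - 27576) = -12681/(52509059/58886203 - 27576) = -12681/(-1623793424869/58886203) = -12681*(-58886203/1623793424869) = 746735940243/1623793424869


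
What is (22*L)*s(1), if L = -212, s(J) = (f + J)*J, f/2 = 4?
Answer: -41976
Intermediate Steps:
f = 8 (f = 2*4 = 8)
s(J) = J*(8 + J) (s(J) = (8 + J)*J = J*(8 + J))
(22*L)*s(1) = (22*(-212))*(1*(8 + 1)) = -4664*9 = -41976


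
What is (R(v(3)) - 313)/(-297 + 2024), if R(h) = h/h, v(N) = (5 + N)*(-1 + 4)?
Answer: -312/1727 ≈ -0.18066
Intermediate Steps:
v(N) = 15 + 3*N (v(N) = (5 + N)*3 = 15 + 3*N)
R(h) = 1
(R(v(3)) - 313)/(-297 + 2024) = (1 - 313)/(-297 + 2024) = -312/1727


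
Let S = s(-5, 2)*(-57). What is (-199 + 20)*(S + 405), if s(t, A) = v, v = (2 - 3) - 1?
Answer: -92901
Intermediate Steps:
v = -2 (v = -1 - 1 = -2)
s(t, A) = -2
S = 114 (S = -2*(-57) = 114)
(-199 + 20)*(S + 405) = (-199 + 20)*(114 + 405) = -179*519 = -92901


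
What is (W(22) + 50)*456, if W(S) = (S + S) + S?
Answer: 52896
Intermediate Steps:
W(S) = 3*S (W(S) = 2*S + S = 3*S)
(W(22) + 50)*456 = (3*22 + 50)*456 = (66 + 50)*456 = 116*456 = 52896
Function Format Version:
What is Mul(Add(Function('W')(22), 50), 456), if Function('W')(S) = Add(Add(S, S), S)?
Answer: 52896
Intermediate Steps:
Function('W')(S) = Mul(3, S) (Function('W')(S) = Add(Mul(2, S), S) = Mul(3, S))
Mul(Add(Function('W')(22), 50), 456) = Mul(Add(Mul(3, 22), 50), 456) = Mul(Add(66, 50), 456) = Mul(116, 456) = 52896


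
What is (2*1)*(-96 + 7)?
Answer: -178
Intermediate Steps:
(2*1)*(-96 + 7) = 2*(-89) = -178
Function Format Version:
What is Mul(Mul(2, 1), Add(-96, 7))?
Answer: -178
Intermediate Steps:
Mul(Mul(2, 1), Add(-96, 7)) = Mul(2, -89) = -178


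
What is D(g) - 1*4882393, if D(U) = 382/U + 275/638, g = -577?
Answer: -163394171869/33466 ≈ -4.8824e+6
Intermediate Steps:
D(U) = 25/58 + 382/U (D(U) = 382/U + 275*(1/638) = 382/U + 25/58 = 25/58 + 382/U)
D(g) - 1*4882393 = (25/58 + 382/(-577)) - 1*4882393 = (25/58 + 382*(-1/577)) - 4882393 = (25/58 - 382/577) - 4882393 = -7731/33466 - 4882393 = -163394171869/33466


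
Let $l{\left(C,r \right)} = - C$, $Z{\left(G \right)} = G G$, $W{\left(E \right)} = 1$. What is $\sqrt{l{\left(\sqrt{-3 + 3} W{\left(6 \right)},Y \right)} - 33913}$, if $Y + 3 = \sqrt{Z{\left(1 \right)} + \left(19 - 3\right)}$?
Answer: $i \sqrt{33913} \approx 184.15 i$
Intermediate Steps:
$Z{\left(G \right)} = G^{2}$
$Y = -3 + \sqrt{17}$ ($Y = -3 + \sqrt{1^{2} + \left(19 - 3\right)} = -3 + \sqrt{1 + 16} = -3 + \sqrt{17} \approx 1.1231$)
$\sqrt{l{\left(\sqrt{-3 + 3} W{\left(6 \right)},Y \right)} - 33913} = \sqrt{- \sqrt{-3 + 3} \cdot 1 - 33913} = \sqrt{- \sqrt{0} \cdot 1 - 33913} = \sqrt{- 0 \cdot 1 - 33913} = \sqrt{\left(-1\right) 0 - 33913} = \sqrt{0 - 33913} = \sqrt{-33913} = i \sqrt{33913}$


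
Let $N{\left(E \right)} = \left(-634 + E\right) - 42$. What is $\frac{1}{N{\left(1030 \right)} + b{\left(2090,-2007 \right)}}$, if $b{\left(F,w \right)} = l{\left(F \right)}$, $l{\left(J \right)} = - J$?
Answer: $- \frac{1}{1736} \approx -0.00057604$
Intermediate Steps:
$b{\left(F,w \right)} = - F$
$N{\left(E \right)} = -676 + E$
$\frac{1}{N{\left(1030 \right)} + b{\left(2090,-2007 \right)}} = \frac{1}{\left(-676 + 1030\right) - 2090} = \frac{1}{354 - 2090} = \frac{1}{-1736} = - \frac{1}{1736}$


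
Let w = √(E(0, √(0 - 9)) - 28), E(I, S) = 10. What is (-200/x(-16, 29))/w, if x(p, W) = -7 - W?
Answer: -25*I*√2/27 ≈ -1.3095*I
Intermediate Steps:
w = 3*I*√2 (w = √(10 - 28) = √(-18) = 3*I*√2 ≈ 4.2426*I)
(-200/x(-16, 29))/w = (-200/(-7 - 1*29))/((3*I*√2)) = (-200/(-7 - 29))*(-I*√2/6) = (-200/(-36))*(-I*√2/6) = (-200*(-1/36))*(-I*√2/6) = 50*(-I*√2/6)/9 = -25*I*√2/27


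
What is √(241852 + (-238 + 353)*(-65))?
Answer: 11*√1937 ≈ 484.13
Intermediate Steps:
√(241852 + (-238 + 353)*(-65)) = √(241852 + 115*(-65)) = √(241852 - 7475) = √234377 = 11*√1937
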